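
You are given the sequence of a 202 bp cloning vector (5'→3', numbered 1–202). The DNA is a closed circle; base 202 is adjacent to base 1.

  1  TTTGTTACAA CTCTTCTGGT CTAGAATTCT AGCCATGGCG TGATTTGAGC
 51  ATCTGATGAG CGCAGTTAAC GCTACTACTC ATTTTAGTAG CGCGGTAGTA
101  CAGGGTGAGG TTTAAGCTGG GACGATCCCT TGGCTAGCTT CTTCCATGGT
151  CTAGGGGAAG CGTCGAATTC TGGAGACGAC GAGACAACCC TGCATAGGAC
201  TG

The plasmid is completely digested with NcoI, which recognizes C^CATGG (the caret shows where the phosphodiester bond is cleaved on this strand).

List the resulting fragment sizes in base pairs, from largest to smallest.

NcoI sites (CCATGG) start at positions 33, 144.
NcoI cuts after the first base of each site, so after positions 33, 144.
Circular molecule, 2 cuts → 2 fragments:
  34–144 → 111 bp
  145–202 then 1–33 → 58 + 33 = 91 bp
Sorted largest to smallest: 111, 91 bp.

111, 91 bp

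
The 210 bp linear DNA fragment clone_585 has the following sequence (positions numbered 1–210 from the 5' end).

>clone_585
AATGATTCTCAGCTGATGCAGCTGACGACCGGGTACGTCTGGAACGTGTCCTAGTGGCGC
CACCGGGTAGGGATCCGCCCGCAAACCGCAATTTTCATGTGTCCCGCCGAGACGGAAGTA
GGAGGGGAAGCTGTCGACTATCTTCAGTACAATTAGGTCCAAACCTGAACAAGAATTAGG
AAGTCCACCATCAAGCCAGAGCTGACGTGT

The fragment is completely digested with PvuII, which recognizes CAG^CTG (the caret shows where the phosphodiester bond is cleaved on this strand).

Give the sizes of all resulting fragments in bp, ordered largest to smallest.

PvuII sites (CAGCTG) start at positions 10, 19.
PvuII cuts after base 3 of each site, so after positions 12, 21.
Linear molecule, 2 cuts → 3 fragments:
  1–12 → 12 bp
  13–21 → 9 bp
  22–210 → 189 bp
Sorted largest to smallest: 189, 12, 9 bp.

189, 12, 9 bp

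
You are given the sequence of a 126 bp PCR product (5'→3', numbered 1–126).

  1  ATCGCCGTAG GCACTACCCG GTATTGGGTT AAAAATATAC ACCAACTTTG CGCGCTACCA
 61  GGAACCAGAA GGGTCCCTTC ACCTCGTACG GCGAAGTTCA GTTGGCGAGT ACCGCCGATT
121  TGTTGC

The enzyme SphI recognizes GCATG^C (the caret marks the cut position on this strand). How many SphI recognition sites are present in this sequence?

No occurrence of GCATGC is present in the sequence.
SphI does not cut: 0 sites.

0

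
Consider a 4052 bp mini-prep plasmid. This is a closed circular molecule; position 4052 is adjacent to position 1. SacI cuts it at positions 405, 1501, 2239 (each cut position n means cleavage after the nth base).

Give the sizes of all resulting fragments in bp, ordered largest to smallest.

2218, 1096, 738 bp

Circular molecule, 3 cuts → 3 fragments:
  1501 − 405 = 1096 bp
  2239 − 1501 = 738 bp
  wrap: 4052 − 2239 + 405 = 2218 bp
Sorted largest to smallest: 2218, 1096, 738 bp.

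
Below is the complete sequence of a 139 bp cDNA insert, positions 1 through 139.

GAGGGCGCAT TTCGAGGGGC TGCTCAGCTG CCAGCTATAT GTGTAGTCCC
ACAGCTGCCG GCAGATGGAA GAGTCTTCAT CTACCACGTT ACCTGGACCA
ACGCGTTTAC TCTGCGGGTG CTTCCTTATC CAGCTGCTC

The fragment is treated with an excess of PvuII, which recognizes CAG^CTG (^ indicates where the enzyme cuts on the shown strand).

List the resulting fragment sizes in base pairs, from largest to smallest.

PvuII sites (CAGCTG) start at positions 25, 52, 131.
PvuII cuts after base 3 of each site, so after positions 27, 54, 133.
Linear molecule, 3 cuts → 4 fragments:
  1–27 → 27 bp
  28–54 → 27 bp
  55–133 → 79 bp
  134–139 → 6 bp
Sorted largest to smallest: 79, 27, 27, 6 bp.

79, 27, 27, 6 bp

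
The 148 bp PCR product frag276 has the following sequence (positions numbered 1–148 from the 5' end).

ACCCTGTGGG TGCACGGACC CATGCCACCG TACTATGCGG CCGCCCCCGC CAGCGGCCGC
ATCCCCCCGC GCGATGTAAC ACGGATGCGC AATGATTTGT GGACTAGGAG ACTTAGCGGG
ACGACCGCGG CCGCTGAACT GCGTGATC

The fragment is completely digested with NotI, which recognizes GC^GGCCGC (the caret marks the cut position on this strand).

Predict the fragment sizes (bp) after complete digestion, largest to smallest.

NotI sites (GCGGCCGC) start at positions 37, 53, 127.
NotI cuts after base 2 of each site, so after positions 38, 54, 128.
Linear molecule, 3 cuts → 4 fragments:
  1–38 → 38 bp
  39–54 → 16 bp
  55–128 → 74 bp
  129–148 → 20 bp
Sorted largest to smallest: 74, 38, 20, 16 bp.

74, 38, 20, 16 bp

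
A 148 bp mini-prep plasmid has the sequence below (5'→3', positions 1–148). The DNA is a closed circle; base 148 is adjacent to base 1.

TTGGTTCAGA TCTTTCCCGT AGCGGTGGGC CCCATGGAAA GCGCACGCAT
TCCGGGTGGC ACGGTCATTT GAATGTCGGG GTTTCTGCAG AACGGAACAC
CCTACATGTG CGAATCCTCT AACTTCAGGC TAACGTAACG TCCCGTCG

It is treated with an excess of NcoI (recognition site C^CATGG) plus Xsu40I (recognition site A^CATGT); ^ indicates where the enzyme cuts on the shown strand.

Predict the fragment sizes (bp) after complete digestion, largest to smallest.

The NcoI site (CCATGG) starts at position 32.
NcoI cuts after the first base of each site, so after position 32.
The Xsu40I site (ACATGT) starts at position 104.
Xsu40I cuts after the first base of each site, so after position 104.
Combined cut positions: 32, 104.
Circular molecule, 2 cuts → 2 fragments:
  33–104 → 72 bp
  105–148 then 1–32 → 44 + 32 = 76 bp
Sorted largest to smallest: 76, 72 bp.

76, 72 bp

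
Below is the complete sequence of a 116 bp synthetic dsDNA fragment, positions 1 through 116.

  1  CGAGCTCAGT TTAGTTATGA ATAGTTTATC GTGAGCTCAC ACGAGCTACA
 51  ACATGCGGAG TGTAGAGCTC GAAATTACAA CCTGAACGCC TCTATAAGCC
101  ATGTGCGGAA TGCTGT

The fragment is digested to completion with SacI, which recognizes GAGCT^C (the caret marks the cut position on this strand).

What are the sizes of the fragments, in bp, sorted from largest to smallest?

SacI sites (GAGCTC) start at positions 2, 33, 65.
SacI cuts after base 5 of each site (before the last base), so after positions 6, 37, 69.
Linear molecule, 3 cuts → 4 fragments:
  1–6 → 6 bp
  7–37 → 31 bp
  38–69 → 32 bp
  70–116 → 47 bp
Sorted largest to smallest: 47, 32, 31, 6 bp.

47, 32, 31, 6 bp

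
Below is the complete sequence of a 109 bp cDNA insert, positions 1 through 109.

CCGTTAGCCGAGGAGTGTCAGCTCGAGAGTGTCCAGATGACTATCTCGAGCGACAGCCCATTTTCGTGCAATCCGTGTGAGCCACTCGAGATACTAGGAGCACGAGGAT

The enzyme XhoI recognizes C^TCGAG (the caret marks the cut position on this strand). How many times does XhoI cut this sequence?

3

CTCGAG occurs starting at positions 22, 45, 85.
XhoI cuts at 3 sites.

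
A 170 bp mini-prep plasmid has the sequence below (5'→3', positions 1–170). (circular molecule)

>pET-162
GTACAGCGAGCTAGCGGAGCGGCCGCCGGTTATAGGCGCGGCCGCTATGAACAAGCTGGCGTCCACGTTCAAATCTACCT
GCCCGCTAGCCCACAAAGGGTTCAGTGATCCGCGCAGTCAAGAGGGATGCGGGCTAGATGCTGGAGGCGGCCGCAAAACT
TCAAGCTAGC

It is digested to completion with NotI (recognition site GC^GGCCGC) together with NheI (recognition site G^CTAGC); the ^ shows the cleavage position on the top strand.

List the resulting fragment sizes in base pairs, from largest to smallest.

63, 46, 19, 17, 15, 10 bp

NotI sites (GCGGCCGC) start at positions 19, 38, 147.
NotI cuts after base 2 of each site, so after positions 20, 39, 148.
NheI sites (GCTAGC) start at positions 10, 85, 165.
NheI cuts after the first base of each site, so after positions 10, 85, 165.
Combined cut positions: 10, 20, 39, 85, 148, 165.
Circular molecule, 6 cuts → 6 fragments:
  11–20 → 10 bp
  21–39 → 19 bp
  40–85 → 46 bp
  86–148 → 63 bp
  149–165 → 17 bp
  166–170 then 1–10 → 5 + 10 = 15 bp
Sorted largest to smallest: 63, 46, 19, 17, 15, 10 bp.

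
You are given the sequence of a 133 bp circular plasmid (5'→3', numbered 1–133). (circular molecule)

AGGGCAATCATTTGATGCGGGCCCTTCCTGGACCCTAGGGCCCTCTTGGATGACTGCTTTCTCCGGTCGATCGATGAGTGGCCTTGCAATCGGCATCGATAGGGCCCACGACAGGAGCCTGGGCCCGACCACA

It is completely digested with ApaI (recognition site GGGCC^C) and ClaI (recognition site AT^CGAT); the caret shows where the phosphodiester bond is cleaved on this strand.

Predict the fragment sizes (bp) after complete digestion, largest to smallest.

31, 29, 25, 19, 19, 10 bp

ApaI sites (GGGCCC) start at positions 19, 38, 102, 121.
ApaI cuts after base 5 of each site (before the last base), so after positions 23, 42, 106, 125.
ClaI sites (ATCGAT) start at positions 70, 95.
ClaI cuts after base 2 of each site, so after positions 71, 96.
Combined cut positions: 23, 42, 71, 96, 106, 125.
Circular molecule, 6 cuts → 6 fragments:
  24–42 → 19 bp
  43–71 → 29 bp
  72–96 → 25 bp
  97–106 → 10 bp
  107–125 → 19 bp
  126–133 then 1–23 → 8 + 23 = 31 bp
Sorted largest to smallest: 31, 29, 25, 19, 19, 10 bp.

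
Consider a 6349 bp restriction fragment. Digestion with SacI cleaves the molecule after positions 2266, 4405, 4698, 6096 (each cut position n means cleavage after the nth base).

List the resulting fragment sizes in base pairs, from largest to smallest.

Linear molecule, 4 cuts → 5 fragments:
  2266 − 0 = 2266 bp
  4405 − 2266 = 2139 bp
  4698 − 4405 = 293 bp
  6096 − 4698 = 1398 bp
  6349 − 6096 = 253 bp
Sorted largest to smallest: 2266, 2139, 1398, 293, 253 bp.

2266, 2139, 1398, 293, 253 bp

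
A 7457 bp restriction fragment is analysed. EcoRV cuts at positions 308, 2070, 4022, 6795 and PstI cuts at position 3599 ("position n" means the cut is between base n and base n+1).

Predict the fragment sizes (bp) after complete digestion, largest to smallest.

2773, 1762, 1529, 662, 423, 308 bp

Combined cut positions (sorted): 308, 2070, 3599, 4022, 6795.
Linear molecule, 5 cuts → 6 fragments:
  308 − 0 = 308 bp
  2070 − 308 = 1762 bp
  3599 − 2070 = 1529 bp
  4022 − 3599 = 423 bp
  6795 − 4022 = 2773 bp
  7457 − 6795 = 662 bp
Sorted largest to smallest: 2773, 1762, 1529, 662, 423, 308 bp.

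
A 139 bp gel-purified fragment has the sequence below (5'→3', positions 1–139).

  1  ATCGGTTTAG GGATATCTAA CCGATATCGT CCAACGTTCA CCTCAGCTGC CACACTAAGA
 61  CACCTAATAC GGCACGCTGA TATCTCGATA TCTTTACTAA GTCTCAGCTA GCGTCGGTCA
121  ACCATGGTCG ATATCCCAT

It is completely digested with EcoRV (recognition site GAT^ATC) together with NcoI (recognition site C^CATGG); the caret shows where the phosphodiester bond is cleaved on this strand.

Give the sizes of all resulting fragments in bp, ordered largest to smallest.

EcoRV sites (GATATC) start at positions 12, 23, 79, 87, 130.
EcoRV cuts after base 3 of each site, so after positions 14, 25, 81, 89, 132.
The NcoI site (CCATGG) starts at position 122.
NcoI cuts after the first base of each site, so after position 122.
Combined cut positions: 14, 25, 81, 89, 122, 132.
Linear molecule, 6 cuts → 7 fragments:
  1–14 → 14 bp
  15–25 → 11 bp
  26–81 → 56 bp
  82–89 → 8 bp
  90–122 → 33 bp
  123–132 → 10 bp
  133–139 → 7 bp
Sorted largest to smallest: 56, 33, 14, 11, 10, 8, 7 bp.

56, 33, 14, 11, 10, 8, 7 bp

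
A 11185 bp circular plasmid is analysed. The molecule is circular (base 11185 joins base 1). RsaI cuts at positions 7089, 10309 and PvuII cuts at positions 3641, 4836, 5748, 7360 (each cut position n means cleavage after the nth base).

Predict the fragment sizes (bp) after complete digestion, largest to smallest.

4517, 2949, 1341, 1195, 912, 271 bp

Combined cut positions (sorted): 3641, 4836, 5748, 7089, 7360, 10309.
Circular molecule, 6 cuts → 6 fragments:
  4836 − 3641 = 1195 bp
  5748 − 4836 = 912 bp
  7089 − 5748 = 1341 bp
  7360 − 7089 = 271 bp
  10309 − 7360 = 2949 bp
  wrap: 11185 − 10309 + 3641 = 4517 bp
Sorted largest to smallest: 4517, 2949, 1341, 1195, 912, 271 bp.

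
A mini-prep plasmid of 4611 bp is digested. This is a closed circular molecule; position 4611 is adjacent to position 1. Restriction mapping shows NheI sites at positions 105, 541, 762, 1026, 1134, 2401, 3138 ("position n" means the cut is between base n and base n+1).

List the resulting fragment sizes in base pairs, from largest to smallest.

Circular molecule, 7 cuts → 7 fragments:
  541 − 105 = 436 bp
  762 − 541 = 221 bp
  1026 − 762 = 264 bp
  1134 − 1026 = 108 bp
  2401 − 1134 = 1267 bp
  3138 − 2401 = 737 bp
  wrap: 4611 − 3138 + 105 = 1578 bp
Sorted largest to smallest: 1578, 1267, 737, 436, 264, 221, 108 bp.

1578, 1267, 737, 436, 264, 221, 108 bp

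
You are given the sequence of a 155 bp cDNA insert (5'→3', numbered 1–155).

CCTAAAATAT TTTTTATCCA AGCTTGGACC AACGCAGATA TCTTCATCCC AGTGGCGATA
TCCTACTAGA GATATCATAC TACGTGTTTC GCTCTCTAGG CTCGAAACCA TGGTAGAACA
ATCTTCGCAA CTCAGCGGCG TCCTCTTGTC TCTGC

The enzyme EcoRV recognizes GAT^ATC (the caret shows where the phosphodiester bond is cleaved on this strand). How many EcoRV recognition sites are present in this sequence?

GATATC occurs starting at positions 37, 57, 71.
EcoRV cuts at 3 sites.

3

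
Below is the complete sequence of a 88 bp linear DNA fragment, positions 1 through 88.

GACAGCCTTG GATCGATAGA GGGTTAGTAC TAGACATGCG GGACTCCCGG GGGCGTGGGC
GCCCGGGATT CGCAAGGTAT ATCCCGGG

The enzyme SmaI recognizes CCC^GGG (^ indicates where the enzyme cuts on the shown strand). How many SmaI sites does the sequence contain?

3

CCCGGG occurs starting at positions 46, 62, 83.
SmaI cuts at 3 sites.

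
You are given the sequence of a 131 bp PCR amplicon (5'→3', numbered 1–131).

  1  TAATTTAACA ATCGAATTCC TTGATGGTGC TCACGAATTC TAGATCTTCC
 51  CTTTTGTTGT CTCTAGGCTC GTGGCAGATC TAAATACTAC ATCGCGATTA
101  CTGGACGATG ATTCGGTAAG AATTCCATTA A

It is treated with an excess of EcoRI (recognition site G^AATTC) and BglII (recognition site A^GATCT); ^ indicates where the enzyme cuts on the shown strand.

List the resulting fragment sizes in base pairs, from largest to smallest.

44, 34, 21, 14, 11, 7 bp

EcoRI sites (GAATTC) start at positions 14, 35, 120.
EcoRI cuts after the first base of each site, so after positions 14, 35, 120.
BglII sites (AGATCT) start at positions 42, 76.
BglII cuts after the first base of each site, so after positions 42, 76.
Combined cut positions: 14, 35, 42, 76, 120.
Linear molecule, 5 cuts → 6 fragments:
  1–14 → 14 bp
  15–35 → 21 bp
  36–42 → 7 bp
  43–76 → 34 bp
  77–120 → 44 bp
  121–131 → 11 bp
Sorted largest to smallest: 44, 34, 21, 14, 11, 7 bp.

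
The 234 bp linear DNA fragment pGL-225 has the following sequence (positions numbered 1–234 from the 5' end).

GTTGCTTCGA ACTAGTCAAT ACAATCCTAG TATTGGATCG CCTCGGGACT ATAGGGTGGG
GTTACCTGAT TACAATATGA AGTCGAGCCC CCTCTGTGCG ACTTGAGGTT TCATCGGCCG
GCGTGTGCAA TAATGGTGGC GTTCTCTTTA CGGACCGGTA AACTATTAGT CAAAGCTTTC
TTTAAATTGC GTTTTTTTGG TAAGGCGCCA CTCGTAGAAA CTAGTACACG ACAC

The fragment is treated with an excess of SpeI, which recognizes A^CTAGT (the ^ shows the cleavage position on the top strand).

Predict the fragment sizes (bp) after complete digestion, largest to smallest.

SpeI sites (ACTAGT) start at positions 11, 220.
SpeI cuts after the first base of each site, so after positions 11, 220.
Linear molecule, 2 cuts → 3 fragments:
  1–11 → 11 bp
  12–220 → 209 bp
  221–234 → 14 bp
Sorted largest to smallest: 209, 14, 11 bp.

209, 14, 11 bp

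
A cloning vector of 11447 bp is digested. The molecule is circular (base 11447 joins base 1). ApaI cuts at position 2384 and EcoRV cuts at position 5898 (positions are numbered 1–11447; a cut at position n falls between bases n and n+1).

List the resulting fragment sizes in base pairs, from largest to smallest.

7933, 3514 bp

Combined cut positions (sorted): 2384, 5898.
Circular molecule, 2 cuts → 2 fragments:
  5898 − 2384 = 3514 bp
  wrap: 11447 − 5898 + 2384 = 7933 bp
Sorted largest to smallest: 7933, 3514 bp.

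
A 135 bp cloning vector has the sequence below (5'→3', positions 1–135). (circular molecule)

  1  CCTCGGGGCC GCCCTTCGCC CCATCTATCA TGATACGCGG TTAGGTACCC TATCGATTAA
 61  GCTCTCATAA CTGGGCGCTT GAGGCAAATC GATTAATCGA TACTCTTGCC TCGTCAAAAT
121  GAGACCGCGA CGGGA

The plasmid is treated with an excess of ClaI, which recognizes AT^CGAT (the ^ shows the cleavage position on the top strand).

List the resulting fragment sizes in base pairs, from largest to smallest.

ClaI sites (ATCGAT) start at positions 52, 88, 96.
ClaI cuts after base 2 of each site, so after positions 53, 89, 97.
Circular molecule, 3 cuts → 3 fragments:
  54–89 → 36 bp
  90–97 → 8 bp
  98–135 then 1–53 → 38 + 53 = 91 bp
Sorted largest to smallest: 91, 36, 8 bp.

91, 36, 8 bp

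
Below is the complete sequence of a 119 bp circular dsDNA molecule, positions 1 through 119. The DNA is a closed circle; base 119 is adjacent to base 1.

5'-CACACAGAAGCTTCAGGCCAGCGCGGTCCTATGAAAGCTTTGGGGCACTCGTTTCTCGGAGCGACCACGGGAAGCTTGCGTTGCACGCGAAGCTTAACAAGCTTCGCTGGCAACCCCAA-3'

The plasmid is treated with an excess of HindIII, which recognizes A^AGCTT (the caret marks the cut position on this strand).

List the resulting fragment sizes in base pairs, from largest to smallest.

37, 28, 27, 18, 9 bp

HindIII sites (AAGCTT) start at positions 8, 35, 72, 90, 99.
HindIII cuts after the first base of each site, so after positions 8, 35, 72, 90, 99.
Circular molecule, 5 cuts → 5 fragments:
  9–35 → 27 bp
  36–72 → 37 bp
  73–90 → 18 bp
  91–99 → 9 bp
  100–119 then 1–8 → 20 + 8 = 28 bp
Sorted largest to smallest: 37, 28, 27, 18, 9 bp.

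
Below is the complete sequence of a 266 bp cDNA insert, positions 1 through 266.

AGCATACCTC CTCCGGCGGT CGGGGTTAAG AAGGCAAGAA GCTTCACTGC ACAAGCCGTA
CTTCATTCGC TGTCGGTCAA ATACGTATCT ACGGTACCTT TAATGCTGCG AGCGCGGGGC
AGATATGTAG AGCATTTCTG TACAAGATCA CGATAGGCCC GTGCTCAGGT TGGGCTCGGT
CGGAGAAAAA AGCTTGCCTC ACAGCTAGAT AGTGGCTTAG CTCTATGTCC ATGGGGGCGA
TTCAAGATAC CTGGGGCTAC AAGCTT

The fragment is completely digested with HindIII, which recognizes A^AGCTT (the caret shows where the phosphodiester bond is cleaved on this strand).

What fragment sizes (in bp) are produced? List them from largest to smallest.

HindIII sites (AAGCTT) start at positions 39, 190, 261.
HindIII cuts after the first base of each site, so after positions 39, 190, 261.
Linear molecule, 3 cuts → 4 fragments:
  1–39 → 39 bp
  40–190 → 151 bp
  191–261 → 71 bp
  262–266 → 5 bp
Sorted largest to smallest: 151, 71, 39, 5 bp.

151, 71, 39, 5 bp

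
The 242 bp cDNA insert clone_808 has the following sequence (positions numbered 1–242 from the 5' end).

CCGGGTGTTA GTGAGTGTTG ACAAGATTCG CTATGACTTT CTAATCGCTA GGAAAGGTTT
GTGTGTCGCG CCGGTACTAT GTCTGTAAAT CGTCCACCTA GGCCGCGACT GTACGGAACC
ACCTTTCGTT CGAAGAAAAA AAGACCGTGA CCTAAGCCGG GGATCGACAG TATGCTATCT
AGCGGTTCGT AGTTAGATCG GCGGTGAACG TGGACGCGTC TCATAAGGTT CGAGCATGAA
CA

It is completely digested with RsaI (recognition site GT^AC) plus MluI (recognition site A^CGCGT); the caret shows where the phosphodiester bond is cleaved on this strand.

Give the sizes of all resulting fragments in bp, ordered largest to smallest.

RsaI sites (GTAC) start at positions 74, 111.
RsaI cuts after base 2 of each site, so after positions 75, 112.
The MluI site (ACGCGT) starts at position 214.
MluI cuts after the first base of each site, so after position 214.
Combined cut positions: 75, 112, 214.
Linear molecule, 3 cuts → 4 fragments:
  1–75 → 75 bp
  76–112 → 37 bp
  113–214 → 102 bp
  215–242 → 28 bp
Sorted largest to smallest: 102, 75, 37, 28 bp.

102, 75, 37, 28 bp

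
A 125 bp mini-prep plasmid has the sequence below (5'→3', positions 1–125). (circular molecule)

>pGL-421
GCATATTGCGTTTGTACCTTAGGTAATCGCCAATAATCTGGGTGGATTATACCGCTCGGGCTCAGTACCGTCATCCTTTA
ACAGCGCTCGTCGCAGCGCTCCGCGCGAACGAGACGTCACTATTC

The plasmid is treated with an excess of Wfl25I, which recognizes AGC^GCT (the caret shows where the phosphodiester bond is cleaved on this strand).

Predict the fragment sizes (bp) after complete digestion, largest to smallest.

Wfl25I sites (AGCGCT) start at positions 83, 95.
Wfl25I cuts after base 3 of each site, so after positions 85, 97.
Circular molecule, 2 cuts → 2 fragments:
  86–97 → 12 bp
  98–125 then 1–85 → 28 + 85 = 113 bp
Sorted largest to smallest: 113, 12 bp.

113, 12 bp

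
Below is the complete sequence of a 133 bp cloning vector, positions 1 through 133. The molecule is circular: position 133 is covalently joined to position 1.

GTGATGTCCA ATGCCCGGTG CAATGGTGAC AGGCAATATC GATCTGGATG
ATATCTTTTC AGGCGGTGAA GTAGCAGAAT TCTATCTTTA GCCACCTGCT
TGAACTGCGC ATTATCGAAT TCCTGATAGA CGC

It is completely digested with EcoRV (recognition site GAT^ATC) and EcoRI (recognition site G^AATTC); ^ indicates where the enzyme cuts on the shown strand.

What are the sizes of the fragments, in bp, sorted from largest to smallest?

The EcoRV site (GATATC) starts at position 50.
EcoRV cuts after base 3 of each site, so after position 52.
EcoRI sites (GAATTC) start at positions 77, 117.
EcoRI cuts after the first base of each site, so after positions 77, 117.
Combined cut positions: 52, 77, 117.
Circular molecule, 3 cuts → 3 fragments:
  53–77 → 25 bp
  78–117 → 40 bp
  118–133 then 1–52 → 16 + 52 = 68 bp
Sorted largest to smallest: 68, 40, 25 bp.

68, 40, 25 bp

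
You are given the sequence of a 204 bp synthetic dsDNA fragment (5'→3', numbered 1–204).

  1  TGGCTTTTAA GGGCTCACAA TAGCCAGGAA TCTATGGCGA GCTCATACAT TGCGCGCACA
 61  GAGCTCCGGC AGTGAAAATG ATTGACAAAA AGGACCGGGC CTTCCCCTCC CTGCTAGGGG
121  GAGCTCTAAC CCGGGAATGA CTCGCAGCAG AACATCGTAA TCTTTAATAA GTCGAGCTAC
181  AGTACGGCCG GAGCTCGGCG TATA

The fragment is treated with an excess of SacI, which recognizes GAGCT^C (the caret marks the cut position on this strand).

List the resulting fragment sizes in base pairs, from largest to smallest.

SacI sites (GAGCTC) start at positions 39, 61, 121, 191.
SacI cuts after base 5 of each site (before the last base), so after positions 43, 65, 125, 195.
Linear molecule, 4 cuts → 5 fragments:
  1–43 → 43 bp
  44–65 → 22 bp
  66–125 → 60 bp
  126–195 → 70 bp
  196–204 → 9 bp
Sorted largest to smallest: 70, 60, 43, 22, 9 bp.

70, 60, 43, 22, 9 bp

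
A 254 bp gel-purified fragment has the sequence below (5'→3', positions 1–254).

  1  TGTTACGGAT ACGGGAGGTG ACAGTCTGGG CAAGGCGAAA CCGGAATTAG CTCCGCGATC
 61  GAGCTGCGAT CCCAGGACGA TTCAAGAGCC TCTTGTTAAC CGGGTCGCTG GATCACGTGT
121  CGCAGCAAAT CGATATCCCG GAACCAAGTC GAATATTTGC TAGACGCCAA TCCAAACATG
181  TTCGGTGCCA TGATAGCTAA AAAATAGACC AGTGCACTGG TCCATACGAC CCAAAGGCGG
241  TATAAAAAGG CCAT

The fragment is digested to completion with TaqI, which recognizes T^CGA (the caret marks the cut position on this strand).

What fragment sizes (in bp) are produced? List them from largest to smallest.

TaqI sites (TCGA) start at positions 59, 130, 149.
TaqI cuts after the first base of each site, so after positions 59, 130, 149.
Linear molecule, 3 cuts → 4 fragments:
  1–59 → 59 bp
  60–130 → 71 bp
  131–149 → 19 bp
  150–254 → 105 bp
Sorted largest to smallest: 105, 71, 59, 19 bp.

105, 71, 59, 19 bp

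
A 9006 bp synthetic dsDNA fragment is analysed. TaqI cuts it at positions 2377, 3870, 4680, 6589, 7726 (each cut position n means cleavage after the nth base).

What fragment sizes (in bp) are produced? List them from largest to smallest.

Linear molecule, 5 cuts → 6 fragments:
  2377 − 0 = 2377 bp
  3870 − 2377 = 1493 bp
  4680 − 3870 = 810 bp
  6589 − 4680 = 1909 bp
  7726 − 6589 = 1137 bp
  9006 − 7726 = 1280 bp
Sorted largest to smallest: 2377, 1909, 1493, 1280, 1137, 810 bp.

2377, 1909, 1493, 1280, 1137, 810 bp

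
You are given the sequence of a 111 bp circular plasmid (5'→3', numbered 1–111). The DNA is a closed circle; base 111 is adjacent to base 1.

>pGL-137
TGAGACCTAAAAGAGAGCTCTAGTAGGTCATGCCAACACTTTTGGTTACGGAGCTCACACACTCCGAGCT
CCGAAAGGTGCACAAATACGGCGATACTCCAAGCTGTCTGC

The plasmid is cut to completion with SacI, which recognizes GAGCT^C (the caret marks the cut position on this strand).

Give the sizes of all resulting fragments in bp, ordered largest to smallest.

60, 36, 15 bp

SacI sites (GAGCTC) start at positions 15, 51, 66.
SacI cuts after base 5 of each site (before the last base), so after positions 19, 55, 70.
Circular molecule, 3 cuts → 3 fragments:
  20–55 → 36 bp
  56–70 → 15 bp
  71–111 then 1–19 → 41 + 19 = 60 bp
Sorted largest to smallest: 60, 36, 15 bp.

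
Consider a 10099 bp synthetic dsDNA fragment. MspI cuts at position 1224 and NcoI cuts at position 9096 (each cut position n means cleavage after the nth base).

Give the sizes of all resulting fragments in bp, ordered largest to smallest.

Combined cut positions (sorted): 1224, 9096.
Linear molecule, 2 cuts → 3 fragments:
  1224 − 0 = 1224 bp
  9096 − 1224 = 7872 bp
  10099 − 9096 = 1003 bp
Sorted largest to smallest: 7872, 1224, 1003 bp.

7872, 1224, 1003 bp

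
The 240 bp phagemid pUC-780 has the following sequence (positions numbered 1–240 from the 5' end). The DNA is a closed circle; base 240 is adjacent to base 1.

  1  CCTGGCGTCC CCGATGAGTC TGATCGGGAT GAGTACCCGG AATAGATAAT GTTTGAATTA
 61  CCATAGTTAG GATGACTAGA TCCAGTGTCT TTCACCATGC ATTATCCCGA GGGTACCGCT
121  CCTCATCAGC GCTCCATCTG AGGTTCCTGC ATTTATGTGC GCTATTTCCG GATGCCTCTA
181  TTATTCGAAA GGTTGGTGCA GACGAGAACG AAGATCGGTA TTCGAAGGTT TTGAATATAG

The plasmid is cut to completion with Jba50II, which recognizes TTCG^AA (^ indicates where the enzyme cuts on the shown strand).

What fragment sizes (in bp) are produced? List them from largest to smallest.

203, 37 bp

Jba50II sites (TTCGAA) start at positions 184, 221.
Jba50II cuts after base 4 of each site, so after positions 187, 224.
Circular molecule, 2 cuts → 2 fragments:
  188–224 → 37 bp
  225–240 then 1–187 → 16 + 187 = 203 bp
Sorted largest to smallest: 203, 37 bp.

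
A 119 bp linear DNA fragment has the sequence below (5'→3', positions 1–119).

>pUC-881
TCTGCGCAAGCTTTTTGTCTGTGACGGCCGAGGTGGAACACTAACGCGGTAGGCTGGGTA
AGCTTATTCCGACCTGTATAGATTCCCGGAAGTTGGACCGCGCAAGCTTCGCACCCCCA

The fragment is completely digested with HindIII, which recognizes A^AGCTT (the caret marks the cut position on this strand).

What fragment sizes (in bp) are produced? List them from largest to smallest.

52, 44, 15, 8 bp

HindIII sites (AAGCTT) start at positions 8, 60, 104.
HindIII cuts after the first base of each site, so after positions 8, 60, 104.
Linear molecule, 3 cuts → 4 fragments:
  1–8 → 8 bp
  9–60 → 52 bp
  61–104 → 44 bp
  105–119 → 15 bp
Sorted largest to smallest: 52, 44, 15, 8 bp.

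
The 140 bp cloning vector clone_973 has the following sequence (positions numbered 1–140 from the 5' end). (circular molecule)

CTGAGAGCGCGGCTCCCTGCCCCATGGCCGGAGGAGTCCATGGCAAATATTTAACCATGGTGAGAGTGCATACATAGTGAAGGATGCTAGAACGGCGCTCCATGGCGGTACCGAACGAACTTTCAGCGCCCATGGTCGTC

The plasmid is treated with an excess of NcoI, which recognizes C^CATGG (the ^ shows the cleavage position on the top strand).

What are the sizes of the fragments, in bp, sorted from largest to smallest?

45, 32, 30, 17, 16 bp

NcoI sites (CCATGG) start at positions 22, 38, 55, 100, 130.
NcoI cuts after the first base of each site, so after positions 22, 38, 55, 100, 130.
Circular molecule, 5 cuts → 5 fragments:
  23–38 → 16 bp
  39–55 → 17 bp
  56–100 → 45 bp
  101–130 → 30 bp
  131–140 then 1–22 → 10 + 22 = 32 bp
Sorted largest to smallest: 45, 32, 30, 17, 16 bp.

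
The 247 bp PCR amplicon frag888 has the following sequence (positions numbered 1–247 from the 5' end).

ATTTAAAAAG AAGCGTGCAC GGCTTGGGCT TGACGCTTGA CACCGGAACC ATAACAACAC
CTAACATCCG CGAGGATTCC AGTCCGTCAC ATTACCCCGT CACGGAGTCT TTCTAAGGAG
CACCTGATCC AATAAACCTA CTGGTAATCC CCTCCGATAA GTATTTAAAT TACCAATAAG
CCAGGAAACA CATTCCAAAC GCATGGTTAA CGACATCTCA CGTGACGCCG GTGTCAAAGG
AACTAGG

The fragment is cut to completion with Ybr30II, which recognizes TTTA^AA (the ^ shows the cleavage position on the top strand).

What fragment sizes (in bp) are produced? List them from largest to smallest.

Ybr30II sites (TTTAAA) start at positions 2, 164.
Ybr30II cuts after base 4 of each site, so after positions 5, 167.
Linear molecule, 2 cuts → 3 fragments:
  1–5 → 5 bp
  6–167 → 162 bp
  168–247 → 80 bp
Sorted largest to smallest: 162, 80, 5 bp.

162, 80, 5 bp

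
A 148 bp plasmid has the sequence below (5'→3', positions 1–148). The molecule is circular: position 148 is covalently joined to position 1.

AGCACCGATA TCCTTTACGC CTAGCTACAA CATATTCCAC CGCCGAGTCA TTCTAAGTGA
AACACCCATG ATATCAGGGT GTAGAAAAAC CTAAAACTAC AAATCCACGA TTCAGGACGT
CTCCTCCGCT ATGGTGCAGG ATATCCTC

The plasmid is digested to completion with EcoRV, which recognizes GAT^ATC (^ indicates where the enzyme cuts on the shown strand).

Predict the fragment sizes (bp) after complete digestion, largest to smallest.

EcoRV sites (GATATC) start at positions 7, 70, 140.
EcoRV cuts after base 3 of each site, so after positions 9, 72, 142.
Circular molecule, 3 cuts → 3 fragments:
  10–72 → 63 bp
  73–142 → 70 bp
  143–148 then 1–9 → 6 + 9 = 15 bp
Sorted largest to smallest: 70, 63, 15 bp.

70, 63, 15 bp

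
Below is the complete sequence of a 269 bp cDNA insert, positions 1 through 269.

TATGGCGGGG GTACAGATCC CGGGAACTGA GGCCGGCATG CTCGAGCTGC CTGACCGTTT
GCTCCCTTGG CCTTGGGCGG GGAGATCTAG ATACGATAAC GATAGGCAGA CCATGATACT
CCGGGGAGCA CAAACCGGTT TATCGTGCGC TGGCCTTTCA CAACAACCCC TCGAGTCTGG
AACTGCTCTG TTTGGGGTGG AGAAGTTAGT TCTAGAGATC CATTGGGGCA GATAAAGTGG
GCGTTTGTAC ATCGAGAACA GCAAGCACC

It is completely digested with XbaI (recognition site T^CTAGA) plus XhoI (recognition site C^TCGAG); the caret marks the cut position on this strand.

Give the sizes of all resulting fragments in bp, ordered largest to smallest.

XbaI sites (TCTAGA) start at positions 86, 211.
XbaI cuts after the first base of each site, so after positions 86, 211.
XhoI sites (CTCGAG) start at positions 41, 170.
XhoI cuts after the first base of each site, so after positions 41, 170.
Combined cut positions: 41, 86, 170, 211.
Linear molecule, 4 cuts → 5 fragments:
  1–41 → 41 bp
  42–86 → 45 bp
  87–170 → 84 bp
  171–211 → 41 bp
  212–269 → 58 bp
Sorted largest to smallest: 84, 58, 45, 41, 41 bp.

84, 58, 45, 41, 41 bp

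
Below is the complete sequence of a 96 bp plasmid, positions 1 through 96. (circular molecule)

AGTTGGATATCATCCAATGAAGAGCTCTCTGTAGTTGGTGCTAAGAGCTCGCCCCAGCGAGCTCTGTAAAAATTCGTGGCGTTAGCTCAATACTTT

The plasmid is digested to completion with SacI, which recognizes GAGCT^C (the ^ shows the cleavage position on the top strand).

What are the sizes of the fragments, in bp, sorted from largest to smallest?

SacI sites (GAGCTC) start at positions 22, 45, 59.
SacI cuts after base 5 of each site (before the last base), so after positions 26, 49, 63.
Circular molecule, 3 cuts → 3 fragments:
  27–49 → 23 bp
  50–63 → 14 bp
  64–96 then 1–26 → 33 + 26 = 59 bp
Sorted largest to smallest: 59, 23, 14 bp.

59, 23, 14 bp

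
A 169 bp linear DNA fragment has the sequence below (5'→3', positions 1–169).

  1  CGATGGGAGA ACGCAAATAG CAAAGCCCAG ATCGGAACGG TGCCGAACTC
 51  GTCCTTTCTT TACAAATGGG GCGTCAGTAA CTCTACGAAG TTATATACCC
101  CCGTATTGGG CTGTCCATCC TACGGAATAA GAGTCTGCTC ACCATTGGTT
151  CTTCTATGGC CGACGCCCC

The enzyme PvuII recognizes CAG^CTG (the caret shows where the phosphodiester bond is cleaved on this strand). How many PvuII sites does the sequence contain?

0

No occurrence of CAGCTG is present in the sequence.
PvuII does not cut: 0 sites.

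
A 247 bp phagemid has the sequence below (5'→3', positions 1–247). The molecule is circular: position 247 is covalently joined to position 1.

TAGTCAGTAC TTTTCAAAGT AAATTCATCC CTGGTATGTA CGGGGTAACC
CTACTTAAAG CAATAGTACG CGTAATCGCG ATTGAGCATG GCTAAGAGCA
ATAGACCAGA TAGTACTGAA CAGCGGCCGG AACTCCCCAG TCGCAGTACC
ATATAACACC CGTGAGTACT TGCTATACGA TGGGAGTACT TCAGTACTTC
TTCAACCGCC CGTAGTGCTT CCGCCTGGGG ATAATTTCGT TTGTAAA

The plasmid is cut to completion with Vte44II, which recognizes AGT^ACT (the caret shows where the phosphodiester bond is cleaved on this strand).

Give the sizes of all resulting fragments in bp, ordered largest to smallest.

106, 60, 53, 20, 8 bp

Vte44II sites (AGTACT) start at positions 6, 112, 165, 185, 193.
Vte44II cuts after base 3 of each site, so after positions 8, 114, 167, 187, 195.
Circular molecule, 5 cuts → 5 fragments:
  9–114 → 106 bp
  115–167 → 53 bp
  168–187 → 20 bp
  188–195 → 8 bp
  196–247 then 1–8 → 52 + 8 = 60 bp
Sorted largest to smallest: 106, 60, 53, 20, 8 bp.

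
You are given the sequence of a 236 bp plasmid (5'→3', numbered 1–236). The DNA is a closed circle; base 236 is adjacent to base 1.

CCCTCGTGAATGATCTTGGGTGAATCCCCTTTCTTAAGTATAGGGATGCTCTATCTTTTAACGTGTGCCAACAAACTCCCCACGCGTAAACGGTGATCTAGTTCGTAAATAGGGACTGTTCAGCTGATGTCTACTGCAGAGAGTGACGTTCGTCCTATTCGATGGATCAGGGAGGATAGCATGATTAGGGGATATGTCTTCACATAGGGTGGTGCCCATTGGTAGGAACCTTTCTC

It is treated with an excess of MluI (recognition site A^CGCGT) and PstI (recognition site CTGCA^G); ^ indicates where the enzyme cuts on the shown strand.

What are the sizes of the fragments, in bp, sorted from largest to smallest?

The MluI site (ACGCGT) starts at position 82.
MluI cuts after the first base of each site, so after position 82.
The PstI site (CTGCAG) starts at position 134.
PstI cuts after base 5 of each site (before the last base), so after position 138.
Combined cut positions: 82, 138.
Circular molecule, 2 cuts → 2 fragments:
  83–138 → 56 bp
  139–236 then 1–82 → 98 + 82 = 180 bp
Sorted largest to smallest: 180, 56 bp.

180, 56 bp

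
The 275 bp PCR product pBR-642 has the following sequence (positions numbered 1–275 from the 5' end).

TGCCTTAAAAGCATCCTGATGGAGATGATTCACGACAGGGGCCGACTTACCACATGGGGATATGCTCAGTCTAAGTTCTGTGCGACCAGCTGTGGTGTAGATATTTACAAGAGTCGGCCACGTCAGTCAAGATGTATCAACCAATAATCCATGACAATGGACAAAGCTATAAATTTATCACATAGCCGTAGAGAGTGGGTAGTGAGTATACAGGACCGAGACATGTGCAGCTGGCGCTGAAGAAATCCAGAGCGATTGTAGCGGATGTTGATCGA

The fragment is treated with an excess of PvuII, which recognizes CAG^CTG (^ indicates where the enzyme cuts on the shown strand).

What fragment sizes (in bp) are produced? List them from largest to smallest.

141, 89, 45 bp

PvuII sites (CAGCTG) start at positions 87, 228.
PvuII cuts after base 3 of each site, so after positions 89, 230.
Linear molecule, 2 cuts → 3 fragments:
  1–89 → 89 bp
  90–230 → 141 bp
  231–275 → 45 bp
Sorted largest to smallest: 141, 89, 45 bp.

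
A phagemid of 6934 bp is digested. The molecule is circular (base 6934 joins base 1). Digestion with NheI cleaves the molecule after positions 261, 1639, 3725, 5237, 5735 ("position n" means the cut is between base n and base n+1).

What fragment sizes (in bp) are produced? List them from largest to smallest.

2086, 1512, 1460, 1378, 498 bp

Circular molecule, 5 cuts → 5 fragments:
  1639 − 261 = 1378 bp
  3725 − 1639 = 2086 bp
  5237 − 3725 = 1512 bp
  5735 − 5237 = 498 bp
  wrap: 6934 − 5735 + 261 = 1460 bp
Sorted largest to smallest: 2086, 1512, 1460, 1378, 498 bp.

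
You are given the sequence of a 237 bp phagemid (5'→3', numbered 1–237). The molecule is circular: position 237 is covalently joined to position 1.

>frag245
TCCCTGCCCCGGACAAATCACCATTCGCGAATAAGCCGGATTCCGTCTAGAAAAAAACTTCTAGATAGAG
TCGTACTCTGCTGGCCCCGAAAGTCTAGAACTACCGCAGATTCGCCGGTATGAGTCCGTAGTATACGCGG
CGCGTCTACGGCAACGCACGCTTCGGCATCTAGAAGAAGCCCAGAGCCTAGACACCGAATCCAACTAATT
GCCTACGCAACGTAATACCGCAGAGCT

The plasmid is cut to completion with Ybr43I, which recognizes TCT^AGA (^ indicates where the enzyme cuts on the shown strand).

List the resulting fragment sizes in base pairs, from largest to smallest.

114, 75, 34, 14 bp

Ybr43I sites (TCTAGA) start at positions 46, 60, 94, 169.
Ybr43I cuts after base 3 of each site, so after positions 48, 62, 96, 171.
Circular molecule, 4 cuts → 4 fragments:
  49–62 → 14 bp
  63–96 → 34 bp
  97–171 → 75 bp
  172–237 then 1–48 → 66 + 48 = 114 bp
Sorted largest to smallest: 114, 75, 34, 14 bp.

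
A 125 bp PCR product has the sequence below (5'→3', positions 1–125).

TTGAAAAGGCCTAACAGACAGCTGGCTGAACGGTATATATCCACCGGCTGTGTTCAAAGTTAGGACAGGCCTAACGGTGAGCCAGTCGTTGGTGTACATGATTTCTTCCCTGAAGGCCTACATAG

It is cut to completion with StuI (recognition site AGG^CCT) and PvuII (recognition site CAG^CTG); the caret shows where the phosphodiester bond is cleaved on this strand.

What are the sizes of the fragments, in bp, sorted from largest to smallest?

StuI sites (AGGCCT) start at positions 7, 67, 114.
StuI cuts after base 3 of each site, so after positions 9, 69, 116.
The PvuII site (CAGCTG) starts at position 19.
PvuII cuts after base 3 of each site, so after position 21.
Combined cut positions: 9, 21, 69, 116.
Linear molecule, 4 cuts → 5 fragments:
  1–9 → 9 bp
  10–21 → 12 bp
  22–69 → 48 bp
  70–116 → 47 bp
  117–125 → 9 bp
Sorted largest to smallest: 48, 47, 12, 9, 9 bp.

48, 47, 12, 9, 9 bp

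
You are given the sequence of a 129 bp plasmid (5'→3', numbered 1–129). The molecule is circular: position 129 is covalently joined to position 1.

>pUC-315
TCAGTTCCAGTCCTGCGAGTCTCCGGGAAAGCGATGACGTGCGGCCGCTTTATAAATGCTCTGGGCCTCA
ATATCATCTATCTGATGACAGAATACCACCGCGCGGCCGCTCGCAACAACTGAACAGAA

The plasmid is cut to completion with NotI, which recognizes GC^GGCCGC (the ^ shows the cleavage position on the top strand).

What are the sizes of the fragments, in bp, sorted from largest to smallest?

67, 62 bp

NotI sites (GCGGCCGC) start at positions 41, 103.
NotI cuts after base 2 of each site, so after positions 42, 104.
Circular molecule, 2 cuts → 2 fragments:
  43–104 → 62 bp
  105–129 then 1–42 → 25 + 42 = 67 bp
Sorted largest to smallest: 67, 62 bp.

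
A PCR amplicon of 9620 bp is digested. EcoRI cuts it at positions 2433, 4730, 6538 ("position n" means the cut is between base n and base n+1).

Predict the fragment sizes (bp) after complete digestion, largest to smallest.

3082, 2433, 2297, 1808 bp

Linear molecule, 3 cuts → 4 fragments:
  2433 − 0 = 2433 bp
  4730 − 2433 = 2297 bp
  6538 − 4730 = 1808 bp
  9620 − 6538 = 3082 bp
Sorted largest to smallest: 3082, 2433, 2297, 1808 bp.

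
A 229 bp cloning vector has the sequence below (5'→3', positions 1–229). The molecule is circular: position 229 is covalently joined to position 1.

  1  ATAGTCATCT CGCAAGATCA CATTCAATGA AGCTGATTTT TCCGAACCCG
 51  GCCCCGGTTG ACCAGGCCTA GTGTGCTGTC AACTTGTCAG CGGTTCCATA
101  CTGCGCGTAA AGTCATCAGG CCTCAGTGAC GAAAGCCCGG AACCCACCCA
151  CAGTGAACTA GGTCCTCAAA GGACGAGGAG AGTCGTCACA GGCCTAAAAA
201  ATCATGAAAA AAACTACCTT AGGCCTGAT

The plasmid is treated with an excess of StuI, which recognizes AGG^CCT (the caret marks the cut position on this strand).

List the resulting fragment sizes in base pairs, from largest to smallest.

72, 72, 54, 31 bp

StuI sites (AGGCCT) start at positions 64, 118, 190, 221.
StuI cuts after base 3 of each site, so after positions 66, 120, 192, 223.
Circular molecule, 4 cuts → 4 fragments:
  67–120 → 54 bp
  121–192 → 72 bp
  193–223 → 31 bp
  224–229 then 1–66 → 6 + 66 = 72 bp
Sorted largest to smallest: 72, 72, 54, 31 bp.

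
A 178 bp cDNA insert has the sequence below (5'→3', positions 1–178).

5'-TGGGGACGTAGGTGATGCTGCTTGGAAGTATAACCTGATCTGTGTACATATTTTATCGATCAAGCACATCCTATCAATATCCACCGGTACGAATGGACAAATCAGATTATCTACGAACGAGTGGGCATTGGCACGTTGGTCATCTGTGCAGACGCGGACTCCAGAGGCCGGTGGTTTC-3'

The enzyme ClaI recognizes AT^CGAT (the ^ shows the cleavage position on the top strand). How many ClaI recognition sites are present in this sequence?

1

ATCGAT occurs starting at position 55.
ClaI cuts at 1 site.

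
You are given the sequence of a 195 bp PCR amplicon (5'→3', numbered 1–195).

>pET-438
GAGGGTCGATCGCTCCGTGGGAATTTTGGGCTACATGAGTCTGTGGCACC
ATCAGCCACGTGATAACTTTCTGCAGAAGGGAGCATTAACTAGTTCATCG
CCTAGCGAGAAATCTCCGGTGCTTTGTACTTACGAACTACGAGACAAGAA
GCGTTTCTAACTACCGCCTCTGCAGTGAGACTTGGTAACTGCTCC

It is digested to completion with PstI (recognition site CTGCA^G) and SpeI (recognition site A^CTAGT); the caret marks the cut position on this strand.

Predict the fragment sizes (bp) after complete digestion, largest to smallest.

85, 75, 21, 14 bp

PstI sites (CTGCAG) start at positions 71, 170.
PstI cuts after base 5 of each site (before the last base), so after positions 75, 174.
The SpeI site (ACTAGT) starts at position 89.
SpeI cuts after the first base of each site, so after position 89.
Combined cut positions: 75, 89, 174.
Linear molecule, 3 cuts → 4 fragments:
  1–75 → 75 bp
  76–89 → 14 bp
  90–174 → 85 bp
  175–195 → 21 bp
Sorted largest to smallest: 85, 75, 21, 14 bp.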